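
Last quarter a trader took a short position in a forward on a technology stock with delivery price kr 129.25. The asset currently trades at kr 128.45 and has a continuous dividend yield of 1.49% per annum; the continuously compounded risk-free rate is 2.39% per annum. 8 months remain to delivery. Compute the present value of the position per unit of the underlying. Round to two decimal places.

Current fair forward for the remaining 8 months: F = S·e^((r − q)·T), (r − q) = 0.0239 − 0.0149 = 0.0090
F = 128.45 · e^(0.0090 × 8/12) = 128.45 × 1.006018 = 129.2230
Value of long forward = (F − K)·e^(−rT) = (129.2230 − 129.25) · e^(−0.0239·8/12)
= -0.0270 × 0.984193 = -0.03
Short position value = −(long value) = kr 0.03

kr 0.03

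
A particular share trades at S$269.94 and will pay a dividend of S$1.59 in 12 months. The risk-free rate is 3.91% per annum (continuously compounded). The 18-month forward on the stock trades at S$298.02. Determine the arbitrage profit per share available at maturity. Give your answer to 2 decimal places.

S$13.40 per share

PV(dividends) I = 1.59·e^(−0.0391·12/12) = 1.5290
Fair forward F* = (S − I)·e^(rT) = (269.94 − 1.5290)·e^0.058650 = 268.4110 × 1.060404 = 284.6241
Market S$298.02 > fair 284.6241: forward overpriced → cash-and-carry (borrow at r, buy the stock and collect the dividends, short the forward).
Profit at T = |F_mkt − F*| = |298.02 − 284.6241| = S$13.40 per share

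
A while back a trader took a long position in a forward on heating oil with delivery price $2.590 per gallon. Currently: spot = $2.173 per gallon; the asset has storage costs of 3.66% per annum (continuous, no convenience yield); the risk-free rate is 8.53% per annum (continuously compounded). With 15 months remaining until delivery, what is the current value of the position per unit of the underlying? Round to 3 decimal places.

-$0.053 per gallon

Current fair forward for the remaining 15 months: F = S·e^((r + u)·T), (r + u) = 0.0853 + 0.0366 = 0.1219
F = 2.173 · e^(0.1219 × 15/12) = 2.173 × 1.164597 = 2.5307
Value of long forward = (F − K)·e^(−rT) = (2.5307 − 2.590) · e^(−0.0853·15/12)
= -0.0593 × 0.898863 = -0.053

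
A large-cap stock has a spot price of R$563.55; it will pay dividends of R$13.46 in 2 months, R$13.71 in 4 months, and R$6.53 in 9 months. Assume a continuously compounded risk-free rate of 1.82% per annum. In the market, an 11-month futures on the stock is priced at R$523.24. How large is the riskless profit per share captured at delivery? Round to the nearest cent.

R$15.74 per share

PV(dividends) I = 13.46·e^(−0.0182·2/12) + 13.71·e^(−0.0182·4/12) + 6.53·e^(−0.0182·9/12) = 33.4878
Fair futures F* = (S − I)·e^(rT) = (563.55 − 33.4878)·e^0.016683 = 530.0622 × 1.016823 = 538.9794
Market R$523.24 < fair 538.9794: forward underpriced → reverse cash-and-carry (short the stock, invest proceeds at r, pay the dividends, go long the forward).
Profit at T = |F_mkt − F*| = |523.24 − 538.9794| = R$15.74 per share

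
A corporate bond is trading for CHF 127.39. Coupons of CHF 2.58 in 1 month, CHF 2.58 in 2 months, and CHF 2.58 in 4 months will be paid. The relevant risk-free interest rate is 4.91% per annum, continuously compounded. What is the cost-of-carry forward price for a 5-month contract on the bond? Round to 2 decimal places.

CHF 122.20

PV(coupons) I = 2.58·e^(−0.0491·1/12) + 2.58·e^(−0.0491·2/12) + 2.58·e^(−0.0491·4/12)
I = 2.5695 + 2.5590 + 2.5381 = 7.6666
F = (S − I)·e^(rT) = (127.39 − 7.6666) · e^(0.0491·5/12)
= 119.7234 · e^0.020458 = 119.7234 × 1.020669 = CHF 122.20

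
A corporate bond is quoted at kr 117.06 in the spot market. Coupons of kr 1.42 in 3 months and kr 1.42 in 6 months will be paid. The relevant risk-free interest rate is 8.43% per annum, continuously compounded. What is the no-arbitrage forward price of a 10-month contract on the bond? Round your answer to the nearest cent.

kr 122.63

PV(coupons) I = 1.42·e^(−0.0843·3/12) + 1.42·e^(−0.0843·6/12)
I = 1.3904 + 1.3614 = 2.7518
F = (S − I)·e^(rT) = (117.06 − 2.7518) · e^(0.0843·10/12)
= 114.3082 · e^0.070250 = 114.3082 × 1.072776 = kr 122.63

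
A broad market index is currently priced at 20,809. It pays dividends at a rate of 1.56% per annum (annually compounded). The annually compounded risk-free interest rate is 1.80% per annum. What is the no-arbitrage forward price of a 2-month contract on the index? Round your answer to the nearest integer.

F = S · (1+r)^T / (1+q)^T
= 20809 × 1.002978 / 1.002583 = 20809 × 1.000394
F = 20,817

20,817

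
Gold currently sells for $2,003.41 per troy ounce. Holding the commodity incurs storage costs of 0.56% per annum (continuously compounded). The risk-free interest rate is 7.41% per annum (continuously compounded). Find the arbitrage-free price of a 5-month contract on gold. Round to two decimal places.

$2,071.06 per troy ounce

Net carry = r + u − y = 0.0741 + 0.0056 − 0.0000 = 0.0797
F = S·e^((r+u−y)T) = 2003.41 · e^(0.0797 × 5/12) = 2003.41 · e^0.03320833
= 2003.41 × 1.03376588 = $2,071.06 per troy ounce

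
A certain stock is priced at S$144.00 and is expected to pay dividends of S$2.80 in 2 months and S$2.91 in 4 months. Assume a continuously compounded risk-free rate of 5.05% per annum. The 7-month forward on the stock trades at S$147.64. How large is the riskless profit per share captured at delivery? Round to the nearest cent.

PV(dividends) I = 2.80·e^(−0.0505·2/12) + 2.91·e^(−0.0505·4/12) = 5.6380
Fair forward F* = (S − I)·e^(rT) = (144.00 − 5.6380)·e^0.029458 = 138.3620 × 1.029896 = 142.4985
Market S$147.64 > fair 142.4985: forward overpriced → cash-and-carry (borrow at r, buy the stock and collect the dividends, short the forward).
Profit at T = |F_mkt − F*| = |147.64 − 142.4985| = S$5.14 per share

S$5.14 per share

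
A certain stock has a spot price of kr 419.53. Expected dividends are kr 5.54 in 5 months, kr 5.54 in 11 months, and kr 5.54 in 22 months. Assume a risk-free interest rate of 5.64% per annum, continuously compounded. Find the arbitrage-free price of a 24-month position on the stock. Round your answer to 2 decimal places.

PV(dividends) I = 5.54·e^(−0.0564·5/12) + 5.54·e^(−0.0564·11/12) + 5.54·e^(−0.0564·22/12)
I = 5.4113 + 5.2609 + 4.9958 = 15.6680
F = (S − I)·e^(rT) = (419.53 − 15.6680) · e^(0.0564·24/12)
= 403.8620 · e^0.112800 = 403.8620 × 1.119408 = kr 452.09

kr 452.09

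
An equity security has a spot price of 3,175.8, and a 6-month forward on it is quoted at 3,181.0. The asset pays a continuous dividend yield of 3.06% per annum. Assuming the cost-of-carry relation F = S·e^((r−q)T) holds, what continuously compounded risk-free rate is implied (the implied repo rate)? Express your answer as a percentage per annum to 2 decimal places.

3.39%

From F = S·e^((r−q)T): (r − q) = ln(F/S)/T
ln(3181.0/3175.8) = ln(1.001637) = 0.001636
(r − q) = 0.001636 / (6/12) = 0.003272
r = ln(F/S)/T + q = 0.003272 + 0.0306 = 0.033872
r = 3.39%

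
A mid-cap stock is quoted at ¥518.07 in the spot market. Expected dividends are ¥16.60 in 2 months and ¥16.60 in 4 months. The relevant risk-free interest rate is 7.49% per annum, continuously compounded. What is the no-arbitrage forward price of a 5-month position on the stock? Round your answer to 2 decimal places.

PV(dividends) I = 16.60·e^(−0.0749·2/12) + 16.60·e^(−0.0749·4/12)
I = 16.3941 + 16.1907 = 32.5848
F = (S − I)·e^(rT) = (518.07 − 32.5848) · e^(0.0749·5/12)
= 485.4852 · e^0.031208 = 485.4852 × 1.031700 = ¥500.88

¥500.88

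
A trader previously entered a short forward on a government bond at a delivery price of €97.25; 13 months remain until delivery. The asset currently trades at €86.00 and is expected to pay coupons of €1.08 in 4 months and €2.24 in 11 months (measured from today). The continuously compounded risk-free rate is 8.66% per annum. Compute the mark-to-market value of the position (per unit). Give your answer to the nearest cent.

PV(remaining coupons) I = 1.08·e^(−0.0866·4/12) + 2.24·e^(−0.0866·11/12) = 3.1183
Current forward F = (S − I)·e^(rT) = (86.00 − 3.1183)·e^(0.0866·13/12) = 82.8817 × 1.098358 = 91.0338
Value (long) = (F − K)·e^(−rT) = (91.0338 − 97.25) × 0.910450 = -5.6595
Short position value = −(long value) = €5.66

€5.66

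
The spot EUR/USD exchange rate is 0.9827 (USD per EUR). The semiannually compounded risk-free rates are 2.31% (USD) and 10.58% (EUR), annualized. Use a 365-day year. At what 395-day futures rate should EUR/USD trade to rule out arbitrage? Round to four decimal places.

By covered interest parity, F = S · (1+r_USD/2)^(2T) / (1+r_EUR/2)^(2T)
= 0.9827 × 1.025167 / 1.118032 = 0.9827 × 0.916939
F = 0.9011 USD per EUR

0.9011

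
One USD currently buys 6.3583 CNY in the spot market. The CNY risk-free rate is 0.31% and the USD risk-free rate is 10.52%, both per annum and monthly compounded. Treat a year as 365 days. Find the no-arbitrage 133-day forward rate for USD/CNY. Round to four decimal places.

By covered interest parity, F = S · (1+r_CNY/12)^(12T) / (1+r_USD/12)^(12T)
= 6.3583 × 1.001130 / 1.038904 = 6.3583 × 0.963641
F = 6.1271 CNY per USD

6.1271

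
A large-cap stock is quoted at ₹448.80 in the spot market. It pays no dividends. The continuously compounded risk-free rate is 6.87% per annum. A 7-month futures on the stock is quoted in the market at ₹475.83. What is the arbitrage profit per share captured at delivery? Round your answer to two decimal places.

₹8.68 per share

Fair futures: F* = S·e^(carry·T), with carry = r = 0.0687
F* = 448.80 · e^(0.0687 × 7/12) = 448.80 · e^0.040075 = 448.80 × 1.040889 = ₹467.1510
Market ₹475.83 > fair ₹467.1510: forward overpriced → cash-and-carry (buy spot, short the forward).
At maturity, profit = |F_mkt − F*| = |475.83 − 467.1510| = ₹8.68 per share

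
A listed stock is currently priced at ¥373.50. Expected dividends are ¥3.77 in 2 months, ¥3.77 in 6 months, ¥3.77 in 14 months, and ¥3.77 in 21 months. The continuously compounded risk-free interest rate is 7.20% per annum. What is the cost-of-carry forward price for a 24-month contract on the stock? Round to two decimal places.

PV(dividends) I = 3.77·e^(−0.0720·2/12) + 3.77·e^(−0.0720·6/12) + 3.77·e^(−0.0720·14/12) + 3.77·e^(−0.0720·21/12)
I = 3.7250 + 3.6367 + 3.4663 + 3.3237 = 14.1517
F = (S − I)·e^(rT) = (373.50 − 14.1517) · e^(0.0720·24/12)
= 359.3483 · e^0.144000 = 359.3483 × 1.154884 = ¥415.01

¥415.01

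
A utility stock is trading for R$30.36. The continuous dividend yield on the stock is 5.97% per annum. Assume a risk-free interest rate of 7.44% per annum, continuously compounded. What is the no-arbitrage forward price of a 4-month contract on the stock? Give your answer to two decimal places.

R$30.51

F = S·e^((r − q)T) = 30.36 · e^((0.0744 − 0.0597) × 4/12)
= 30.36 · e^0.004900 = 30.36 × 1.004912
F = R$30.51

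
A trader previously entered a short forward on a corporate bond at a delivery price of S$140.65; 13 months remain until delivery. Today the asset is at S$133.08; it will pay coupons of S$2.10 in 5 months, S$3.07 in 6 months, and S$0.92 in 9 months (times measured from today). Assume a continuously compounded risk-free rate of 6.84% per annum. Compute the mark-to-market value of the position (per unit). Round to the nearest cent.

S$3.41

PV(remaining coupons) I = 2.10·e^(−0.0684·5/12) + 3.07·e^(−0.0684·6/12) + 0.92·e^(−0.0684·9/12) = 5.8818
Current forward F = (S − I)·e^(rT) = (133.08 − 5.8818)·e^(0.0684·13/12) = 127.1982 × 1.076914 = 136.9815
Value (long) = (F − K)·e^(−rT) = (136.9815 − 140.65) × 0.928579 = -3.4065
Short position value = −(long value) = S$3.41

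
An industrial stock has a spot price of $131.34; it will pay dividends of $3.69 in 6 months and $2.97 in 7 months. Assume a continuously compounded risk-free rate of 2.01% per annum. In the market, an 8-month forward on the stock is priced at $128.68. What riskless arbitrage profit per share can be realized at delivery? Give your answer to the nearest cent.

PV(dividends) I = 3.69·e^(−0.0201·6/12) + 2.97·e^(−0.0201·7/12) = 6.5885
Fair forward F* = (S − I)·e^(rT) = (131.34 − 6.5885)·e^0.013400 = 124.7515 × 1.013490 = 126.4344
Market $128.68 > fair 126.4344: forward overpriced → cash-and-carry (borrow at r, buy the stock and collect the dividends, short the forward).
Profit at T = |F_mkt − F*| = |128.68 − 126.4344| = $2.25 per share

$2.25 per share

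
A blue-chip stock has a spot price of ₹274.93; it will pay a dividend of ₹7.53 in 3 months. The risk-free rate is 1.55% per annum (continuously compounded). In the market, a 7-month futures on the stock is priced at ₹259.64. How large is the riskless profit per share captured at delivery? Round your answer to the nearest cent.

PV(dividends) I = 7.53·e^(−0.0155·3/12) = 7.5009
Fair futures F* = (S − I)·e^(rT) = (274.93 − 7.5009)·e^0.009042 = 267.4291 × 1.009083 = 269.8582
Market ₹259.64 < fair 269.8582: forward underpriced → reverse cash-and-carry (short the stock, invest proceeds at r, pay the dividends, go long the forward).
Profit at T = |F_mkt − F*| = |259.64 − 269.8582| = ₹10.22 per share

₹10.22 per share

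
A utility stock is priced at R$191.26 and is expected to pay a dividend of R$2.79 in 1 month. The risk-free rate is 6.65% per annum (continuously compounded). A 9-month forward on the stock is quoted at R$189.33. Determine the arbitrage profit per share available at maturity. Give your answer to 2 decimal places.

PV(dividends) I = 2.79·e^(−0.0665·1/12) = 2.7746
Fair forward F* = (S − I)·e^(rT) = (191.26 − 2.7746)·e^0.049875 = 188.4854 × 1.051140 = 198.1245
Market R$189.33 < fair 198.1245: forward underpriced → reverse cash-and-carry (short the stock, invest proceeds at r, pay the dividends, go long the forward).
Profit at T = |F_mkt − F*| = |189.33 − 198.1245| = R$8.79 per share

R$8.79 per share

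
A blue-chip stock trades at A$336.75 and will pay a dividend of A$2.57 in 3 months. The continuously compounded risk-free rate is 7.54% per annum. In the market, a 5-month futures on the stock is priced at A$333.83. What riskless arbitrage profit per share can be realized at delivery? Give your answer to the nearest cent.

PV(dividends) I = 2.57·e^(−0.0754·3/12) = 2.5220
Fair futures F* = (S − I)·e^(rT) = (336.75 − 2.5220)·e^0.031417 = 334.2280 × 1.031916 = 344.8952
Market A$333.83 < fair 344.8952: forward underpriced → reverse cash-and-carry (short the stock, invest proceeds at r, pay the dividends, go long the forward).
Profit at T = |F_mkt − F*| = |333.83 − 344.8952| = A$11.07 per share

A$11.07 per share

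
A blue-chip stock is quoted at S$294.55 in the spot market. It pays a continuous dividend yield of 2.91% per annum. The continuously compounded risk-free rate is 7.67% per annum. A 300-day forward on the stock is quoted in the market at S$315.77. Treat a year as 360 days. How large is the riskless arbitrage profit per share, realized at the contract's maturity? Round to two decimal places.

S$9.30 per share

Fair forward: F* = S·e^(carry·T), with carry = (r − q) = 0.0767 − 0.0291 = 0.0476
F* = 294.55 · e^(0.0476 × 300/360) = 294.55 · e^0.039667 = 294.55 × 1.040464 = S$306.4687
Market S$315.77 > fair S$306.4687: forward overpriced → cash-and-carry (buy spot, short the forward).
At maturity, profit = |F_mkt − F*| = |315.77 − 306.4687| = S$9.30 per share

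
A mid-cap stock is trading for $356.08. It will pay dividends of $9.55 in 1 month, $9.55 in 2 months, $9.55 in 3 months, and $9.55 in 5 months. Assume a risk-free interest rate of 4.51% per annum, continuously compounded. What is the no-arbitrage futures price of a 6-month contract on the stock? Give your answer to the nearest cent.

$325.53

PV(dividends) I = 9.55·e^(−0.0451·1/12) + 9.55·e^(−0.0451·2/12) + 9.55·e^(−0.0451·3/12) + 9.55·e^(−0.0451·5/12)
I = 9.5142 + 9.4785 + 9.4429 + 9.3722 = 37.8078
F = (S − I)·e^(rT) = (356.08 − 37.8078) · e^(0.0451·6/12)
= 318.2722 · e^0.022550 = 318.2722 × 1.022806 = $325.53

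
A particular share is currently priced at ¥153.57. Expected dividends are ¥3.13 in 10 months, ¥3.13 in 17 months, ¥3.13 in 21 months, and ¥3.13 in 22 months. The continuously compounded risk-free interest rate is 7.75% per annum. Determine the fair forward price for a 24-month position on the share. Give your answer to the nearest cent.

PV(dividends) I = 3.13·e^(−0.0775·10/12) + 3.13·e^(−0.0775·17/12) + 3.13·e^(−0.0775·21/12) + 3.13·e^(−0.0775·22/12)
I = 2.9342 + 2.8045 + 2.7330 + 2.7154 = 11.1871
F = (S − I)·e^(rT) = (153.57 − 11.1871) · e^(0.0775·24/12)
= 142.3829 · e^0.155000 = 142.3829 × 1.167658 = ¥166.25

¥166.25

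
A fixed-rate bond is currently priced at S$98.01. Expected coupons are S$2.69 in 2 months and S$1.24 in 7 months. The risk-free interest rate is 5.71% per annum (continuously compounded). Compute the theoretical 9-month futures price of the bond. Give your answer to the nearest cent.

S$98.27

PV(coupons) I = 2.69·e^(−0.0571·2/12) + 1.24·e^(−0.0571·7/12)
I = 2.6645 + 1.1994 = 3.8639
F = (S − I)·e^(rT) = (98.01 − 3.8639) · e^(0.0571·9/12)
= 94.1461 · e^0.042825 = 94.1461 × 1.043755 = S$98.27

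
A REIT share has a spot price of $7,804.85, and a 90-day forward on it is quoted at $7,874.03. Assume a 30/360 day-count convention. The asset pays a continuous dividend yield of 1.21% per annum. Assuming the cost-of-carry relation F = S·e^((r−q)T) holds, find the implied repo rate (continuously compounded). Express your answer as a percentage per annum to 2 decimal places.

4.74%

From F = S·e^((r−q)T): (r − q) = ln(F/S)/T
ln(7874.03/7804.85) = ln(1.008864) = 0.008825
(r − q) = 0.008825 / (90/360) = 0.035300
r = ln(F/S)/T + q = 0.035300 + 0.0121 = 0.047400
r = 4.74%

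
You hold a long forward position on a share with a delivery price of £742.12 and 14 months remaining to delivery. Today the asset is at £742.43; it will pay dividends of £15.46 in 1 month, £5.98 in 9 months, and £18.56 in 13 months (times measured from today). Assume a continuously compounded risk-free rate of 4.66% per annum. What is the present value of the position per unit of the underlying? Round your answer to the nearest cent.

PV(remaining dividends) I = 15.46·e^(−0.0466·1/12) + 5.98·e^(−0.0466·9/12) + 18.56·e^(−0.0466·13/12) = 38.8210
Current forward F = (S − I)·e^(rT) = (742.43 − 38.8210)·e^(0.0466·14/12) = 703.6090 × 1.055872 = 742.9210
Value (long) = (F − K)·e^(−rT) = (742.9210 − 742.12) × 0.947085 = 0.7586
Value = £0.76

£0.76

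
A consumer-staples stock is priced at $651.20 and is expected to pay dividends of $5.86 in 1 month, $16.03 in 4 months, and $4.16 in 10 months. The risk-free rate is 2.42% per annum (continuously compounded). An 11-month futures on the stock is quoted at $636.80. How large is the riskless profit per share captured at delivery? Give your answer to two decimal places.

$2.60 per share

PV(dividends) I = 5.86·e^(−0.0242·1/12) + 16.03·e^(−0.0242·4/12) + 4.16·e^(−0.0242·10/12) = 25.8264
Fair futures F* = (S − I)·e^(rT) = (651.20 − 25.8264)·e^0.022183 = 625.3736 × 1.022431 = 639.4014
Market $636.80 < fair 639.4014: forward underpriced → reverse cash-and-carry (short the stock, invest proceeds at r, pay the dividends, go long the forward).
Profit at T = |F_mkt − F*| = |636.80 − 639.4014| = $2.60 per share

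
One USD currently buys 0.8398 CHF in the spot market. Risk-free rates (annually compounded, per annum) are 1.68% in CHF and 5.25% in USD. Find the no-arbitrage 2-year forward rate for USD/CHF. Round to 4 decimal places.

By covered interest parity, F = S · (1+r_CHF)^T / (1+r_USD)^T
= 0.8398 × 1.033882 / 1.107756 = 0.8398 × 0.933312
F = 0.7838 CHF per USD

0.7838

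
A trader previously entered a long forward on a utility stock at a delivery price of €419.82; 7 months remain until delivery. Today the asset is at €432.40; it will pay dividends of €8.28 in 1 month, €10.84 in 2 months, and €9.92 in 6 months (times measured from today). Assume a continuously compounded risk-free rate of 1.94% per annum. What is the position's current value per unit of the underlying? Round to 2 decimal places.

-€11.59

PV(remaining dividends) I = 8.28·e^(−0.0194·1/12) + 10.84·e^(−0.0194·2/12) + 9.92·e^(−0.0194·6/12) = 28.8959
Current forward F = (S − I)·e^(rT) = (432.40 − 28.8959)·e^(0.0194·7/12) = 403.5041 × 1.011381 = 408.0964
Value (long) = (F − K)·e^(−rT) = (408.0964 − 419.82) × 0.988747 = -11.5917
Value = -€11.59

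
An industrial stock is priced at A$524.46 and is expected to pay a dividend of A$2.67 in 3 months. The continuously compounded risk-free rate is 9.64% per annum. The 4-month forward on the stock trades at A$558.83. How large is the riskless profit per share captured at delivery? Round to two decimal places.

A$19.94 per share

PV(dividends) I = 2.67·e^(−0.0964·3/12) = 2.6064
Fair forward F* = (S − I)·e^(rT) = (524.46 − 2.6064)·e^0.032133 = 521.8536 × 1.032655 = 538.8947
Market A$558.83 > fair 538.8947: forward overpriced → cash-and-carry (borrow at r, buy the stock and collect the dividends, short the forward).
Profit at T = |F_mkt − F*| = |558.83 − 538.8947| = A$19.94 per share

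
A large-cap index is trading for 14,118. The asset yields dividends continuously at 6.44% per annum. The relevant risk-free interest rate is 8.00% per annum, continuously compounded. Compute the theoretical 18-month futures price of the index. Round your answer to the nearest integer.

F = S·e^((r − q)T) = 14118 · e^((0.0800 − 0.0644) × 18/12)
= 14118 · e^0.023400 = 14118 × 1.023676
F = 14,452

14,452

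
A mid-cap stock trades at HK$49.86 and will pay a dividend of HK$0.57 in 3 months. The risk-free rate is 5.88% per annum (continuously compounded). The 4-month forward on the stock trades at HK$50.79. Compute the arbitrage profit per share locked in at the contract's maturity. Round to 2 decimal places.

PV(dividends) I = 0.57·e^(−0.0588·3/12) = 0.5617
Fair forward F* = (S − I)·e^(rT) = (49.86 − 0.5617)·e^0.019600 = 49.2983 × 1.019793 = 50.2741
Market HK$50.79 > fair 50.2741: forward overpriced → cash-and-carry (borrow at r, buy the stock and collect the dividends, short the forward).
Profit at T = |F_mkt − F*| = |50.79 − 50.2741| = HK$0.52 per share

HK$0.52 per share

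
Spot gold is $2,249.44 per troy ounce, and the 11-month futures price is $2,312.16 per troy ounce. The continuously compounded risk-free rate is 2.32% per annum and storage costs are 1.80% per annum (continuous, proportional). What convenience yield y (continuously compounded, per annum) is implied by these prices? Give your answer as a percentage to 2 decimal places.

F = S·e^((r+u−y)T) ⇒ (r+u−y) = ln(F/S)/T
ln(2312.16/2249.44) = 0.027501; /T ⇒ 0.030001
y = r + u − ln(F/S)/T = 0.0232 + 0.0180 − 0.030001 = 0.011199
y = 1.12%

1.12%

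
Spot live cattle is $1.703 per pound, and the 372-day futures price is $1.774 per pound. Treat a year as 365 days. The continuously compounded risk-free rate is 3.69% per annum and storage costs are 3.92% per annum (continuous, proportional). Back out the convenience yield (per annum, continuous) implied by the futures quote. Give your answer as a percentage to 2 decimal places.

3.60%

F = S·e^((r+u−y)T) ⇒ (r+u−y) = ln(F/S)/T
ln(1.774/1.703) = 0.040845; /T ⇒ 0.040076
y = r + u − ln(F/S)/T = 0.0369 + 0.0392 − 0.040076 = 0.036024
y = 3.60%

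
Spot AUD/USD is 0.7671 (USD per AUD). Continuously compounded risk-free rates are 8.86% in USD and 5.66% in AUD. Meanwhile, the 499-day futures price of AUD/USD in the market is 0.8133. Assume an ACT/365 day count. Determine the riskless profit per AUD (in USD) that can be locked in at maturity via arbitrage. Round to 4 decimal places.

0.0119 per AUD (in USD)

Fair futures: F* = S·e^(carry·T), with carry = (r_USD − r_AUD) = 0.0886 − 0.0566 = 0.0320
F* = 0.7671 · e^(0.0320 × 499/365) = 0.7671 · e^0.043748 = 0.7671 × 1.044719 = 0.8014
Market 0.8133 > fair 0.8014: forward overpriced → cash-and-carry (buy spot, short the forward).
At maturity, profit = |F_mkt − F*| = |0.8133 − 0.8014| = 0.0119 per AUD (in USD)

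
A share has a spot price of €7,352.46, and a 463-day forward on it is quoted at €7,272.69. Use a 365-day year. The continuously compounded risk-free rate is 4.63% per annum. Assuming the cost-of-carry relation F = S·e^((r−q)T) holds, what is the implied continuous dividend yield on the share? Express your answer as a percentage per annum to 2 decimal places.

From F = S·e^((r−q)T): (r − q) = ln(F/S)/T
ln(7272.69/7352.46) = ln(0.989151) = -0.010908
(r − q) = -0.010908 / (463/365) = -0.008599
q = r − ln(F/S)/T = 0.0463 + 0.008599 = 0.054899
q = 5.49%

5.49%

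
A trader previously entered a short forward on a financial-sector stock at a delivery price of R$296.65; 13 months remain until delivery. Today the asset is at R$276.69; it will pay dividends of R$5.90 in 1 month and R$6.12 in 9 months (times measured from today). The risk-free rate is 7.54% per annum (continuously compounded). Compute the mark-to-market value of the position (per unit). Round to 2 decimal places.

R$8.34

PV(remaining dividends) I = 5.90·e^(−0.0754·1/12) + 6.12·e^(−0.0754·9/12) = 11.6466
Current forward F = (S − I)·e^(rT) = (276.69 − 11.6466)·e^(0.0754·13/12) = 265.0434 × 1.085112 = 287.6018
Value (long) = (F − K)·e^(−rT) = (287.6018 − 296.65) × 0.921564 = -8.3385
Short position value = −(long value) = R$8.34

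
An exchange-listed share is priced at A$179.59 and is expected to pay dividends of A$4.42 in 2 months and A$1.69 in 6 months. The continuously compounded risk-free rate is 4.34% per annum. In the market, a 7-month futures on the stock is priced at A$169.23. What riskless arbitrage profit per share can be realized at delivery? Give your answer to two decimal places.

A$8.77 per share

PV(dividends) I = 4.42·e^(−0.0434·2/12) + 1.69·e^(−0.0434·6/12) = 6.0419
Fair futures F* = (S − I)·e^(rT) = (179.59 − 6.0419)·e^0.025317 = 173.5481 × 1.025640 = 177.9979
Market A$169.23 < fair 177.9979: forward underpriced → reverse cash-and-carry (short the stock, invest proceeds at r, pay the dividends, go long the forward).
Profit at T = |F_mkt − F*| = |169.23 − 177.9979| = A$8.77 per share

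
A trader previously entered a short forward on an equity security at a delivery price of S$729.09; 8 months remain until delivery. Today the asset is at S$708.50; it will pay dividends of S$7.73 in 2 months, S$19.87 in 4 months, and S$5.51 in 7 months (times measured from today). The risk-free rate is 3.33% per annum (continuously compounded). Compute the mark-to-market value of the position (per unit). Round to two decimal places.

PV(remaining dividends) I = 7.73·e^(−0.0333·2/12) + 19.87·e^(−0.0333·4/12) + 5.51·e^(−0.0333·7/12) = 32.7419
Current forward F = (S − I)·e^(rT) = (708.50 − 32.7419)·e^(0.0333·8/12) = 675.7581 × 1.022448 = 690.9275
Value (long) = (F − K)·e^(−rT) = (690.9275 − 729.09) × 0.978045 = -37.3246
Short position value = −(long value) = S$37.32

S$37.32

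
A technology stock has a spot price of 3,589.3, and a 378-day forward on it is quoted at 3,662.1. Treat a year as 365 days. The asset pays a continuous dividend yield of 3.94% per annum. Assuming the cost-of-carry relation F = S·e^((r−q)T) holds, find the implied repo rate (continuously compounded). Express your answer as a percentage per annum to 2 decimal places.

5.88%

From F = S·e^((r−q)T): (r − q) = ln(F/S)/T
ln(3662.1/3589.3) = ln(1.020283) = 0.020080
(r − q) = 0.020080 / (378/365) = 0.019389
r = ln(F/S)/T + q = 0.019389 + 0.0394 = 0.058789
r = 5.88%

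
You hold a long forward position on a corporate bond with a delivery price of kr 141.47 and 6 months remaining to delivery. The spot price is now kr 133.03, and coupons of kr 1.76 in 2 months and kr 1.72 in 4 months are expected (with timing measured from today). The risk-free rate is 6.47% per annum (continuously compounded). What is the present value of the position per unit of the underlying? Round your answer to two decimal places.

PV(remaining coupons) I = 1.76·e^(−0.0647·2/12) + 1.72·e^(−0.0647·4/12) = 3.4244
Current forward F = (S − I)·e^(rT) = (133.03 − 3.4244)·e^(0.0647·6/12) = 129.6056 × 1.032879 = 133.8669
Value (long) = (F − K)·e^(−rT) = (133.8669 − 141.47) × 0.968168 = -7.3611
Value = -kr 7.36

-kr 7.36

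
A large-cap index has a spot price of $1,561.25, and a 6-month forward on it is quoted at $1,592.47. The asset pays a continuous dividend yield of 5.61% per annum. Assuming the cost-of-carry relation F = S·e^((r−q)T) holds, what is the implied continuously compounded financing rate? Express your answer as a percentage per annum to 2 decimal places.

9.57%

From F = S·e^((r−q)T): (r − q) = ln(F/S)/T
ln(1592.47/1561.25) = ln(1.019997) = 0.019800
(r − q) = 0.019800 / (6/12) = 0.039600
r = ln(F/S)/T + q = 0.039600 + 0.0561 = 0.095700
r = 9.57%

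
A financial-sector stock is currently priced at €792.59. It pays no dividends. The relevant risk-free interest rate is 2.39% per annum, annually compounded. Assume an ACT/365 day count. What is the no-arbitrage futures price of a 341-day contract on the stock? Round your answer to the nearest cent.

€810.27

F = S · (1+r)^T
= 792.59 × 1.022311
F = €810.27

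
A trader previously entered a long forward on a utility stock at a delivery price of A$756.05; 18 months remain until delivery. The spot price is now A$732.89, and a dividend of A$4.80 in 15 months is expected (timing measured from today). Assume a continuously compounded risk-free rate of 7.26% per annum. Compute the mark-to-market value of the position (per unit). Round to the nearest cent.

PV(remaining dividends) I = 4.80·e^(−0.0726·15/12) = 4.3836
Current forward F = (S − I)·e^(rT) = (732.89 − 4.3836)·e^(0.0726·18/12) = 728.5064 × 1.115051 = 812.3218
Value (long) = (F − K)·e^(−rT) = (812.3218 − 756.05) × 0.896820 = 50.4657
Value = A$50.47

A$50.47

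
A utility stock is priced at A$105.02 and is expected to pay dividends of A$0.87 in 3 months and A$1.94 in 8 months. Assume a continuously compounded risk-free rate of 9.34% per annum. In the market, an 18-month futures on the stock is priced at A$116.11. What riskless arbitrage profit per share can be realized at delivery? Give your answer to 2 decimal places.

PV(dividends) I = 0.87·e^(−0.0934·3/12) + 1.94·e^(−0.0934·8/12) = 2.6728
Fair futures F* = (S − I)·e^(rT) = (105.02 − 2.6728)·e^0.140100 = 102.3472 × 1.150389 = 117.7391
Market A$116.11 < fair 117.7391: forward underpriced → reverse cash-and-carry (short the stock, invest proceeds at r, pay the dividends, go long the forward).
Profit at T = |F_mkt − F*| = |116.11 − 117.7391| = A$1.63 per share

A$1.63 per share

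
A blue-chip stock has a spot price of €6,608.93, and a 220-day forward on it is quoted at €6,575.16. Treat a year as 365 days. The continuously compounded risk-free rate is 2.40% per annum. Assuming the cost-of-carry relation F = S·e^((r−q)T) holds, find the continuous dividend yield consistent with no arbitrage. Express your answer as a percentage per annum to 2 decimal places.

3.25%

From F = S·e^((r−q)T): (r − q) = ln(F/S)/T
ln(6575.16/6608.93) = ln(0.994890) = -0.005123
(r − q) = -0.005123 / (220/365) = -0.008500
q = r − ln(F/S)/T = 0.0240 + 0.008500 = 0.032500
q = 3.25%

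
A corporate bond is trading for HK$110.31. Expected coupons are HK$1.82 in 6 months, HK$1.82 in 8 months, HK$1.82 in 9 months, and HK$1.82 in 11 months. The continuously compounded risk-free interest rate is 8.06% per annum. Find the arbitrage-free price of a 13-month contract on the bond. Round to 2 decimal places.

HK$112.87

PV(coupons) I = 1.82·e^(−0.0806·6/12) + 1.82·e^(−0.0806·8/12) + 1.82·e^(−0.0806·9/12) + 1.82·e^(−0.0806·11/12)
I = 1.7481 + 1.7248 + 1.7132 + 1.6904 = 6.8765
F = (S − I)·e^(rT) = (110.31 − 6.8765) · e^(0.0806·13/12)
= 103.4335 · e^0.087317 = 103.4335 × 1.091243 = HK$112.87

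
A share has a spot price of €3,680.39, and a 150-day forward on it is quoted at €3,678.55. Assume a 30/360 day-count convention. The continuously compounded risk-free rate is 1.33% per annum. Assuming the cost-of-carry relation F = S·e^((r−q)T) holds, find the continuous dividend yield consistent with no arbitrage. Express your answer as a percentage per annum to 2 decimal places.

From F = S·e^((r−q)T): (r − q) = ln(F/S)/T
ln(3678.55/3680.39) = ln(0.999500) = -0.000500
(r − q) = -0.000500 / (150/360) = -0.001200
q = r − ln(F/S)/T = 0.0133 + 0.001200 = 0.014500
q = 1.45%

1.45%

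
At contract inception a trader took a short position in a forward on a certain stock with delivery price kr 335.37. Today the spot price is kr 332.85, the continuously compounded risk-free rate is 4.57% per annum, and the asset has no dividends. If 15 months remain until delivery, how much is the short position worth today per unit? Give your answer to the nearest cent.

Current fair forward for the remaining 15 months: F = S·e^(r·T), r = 0.0457
F = 332.85 · e^(0.0457 × 15/12) = 332.85 × 1.058788 = 352.4176
Value of long forward = (F − K)·e^(−rT) = (352.4176 − 335.37) · e^(−0.0457·15/12)
= 17.0476 × 0.944476 = 16.10
Short position value = −(long value) = -kr 16.10

-kr 16.10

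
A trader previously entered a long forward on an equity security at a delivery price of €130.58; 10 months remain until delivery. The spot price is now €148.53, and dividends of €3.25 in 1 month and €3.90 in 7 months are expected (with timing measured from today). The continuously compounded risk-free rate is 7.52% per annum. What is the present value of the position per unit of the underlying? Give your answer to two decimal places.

PV(remaining dividends) I = 3.25·e^(−0.0752·1/12) + 3.90·e^(−0.0752·7/12) = 6.9623
Current forward F = (S − I)·e^(rT) = (148.53 − 6.9623)·e^(0.0752·10/12) = 141.5677 × 1.064672 = 150.7232
Value (long) = (F − K)·e^(−rT) = (150.7232 − 130.58) × 0.939257 = 18.9196
Value = €18.92

€18.92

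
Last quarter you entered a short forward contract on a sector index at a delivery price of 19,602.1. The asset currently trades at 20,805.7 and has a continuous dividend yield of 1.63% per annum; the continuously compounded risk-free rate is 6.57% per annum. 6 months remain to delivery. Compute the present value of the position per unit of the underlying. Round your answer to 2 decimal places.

Current fair forward for the remaining 6 months: F = S·e^((r − q)·T), (r − q) = 0.0657 − 0.0163 = 0.0494
F = 20805.7 · e^(0.0494 × 6/12) = 20805.7 × 1.02500757 = 21326.0000
Value of long forward = (F − K)·e^(−rT) = (21326.0000 − 19602.1) · e^(−0.0657·6/12)
= 1723.9000 × 0.96768370 = 1668.19
Short position value = −(long value) = -1668.19

-1668.19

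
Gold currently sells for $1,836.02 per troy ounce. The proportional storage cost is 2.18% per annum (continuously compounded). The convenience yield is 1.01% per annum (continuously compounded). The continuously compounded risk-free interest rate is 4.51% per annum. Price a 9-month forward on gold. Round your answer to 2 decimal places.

Net carry = r + u − y = 0.0451 + 0.0218 − 0.0101 = 0.0568
F = S·e^((r+u−y)T) = 1836.02 · e^(0.0568 × 9/12) = 1836.02 · e^0.04260000
= 1836.02 × 1.04352040 = $1,915.92 per troy ounce

$1,915.92 per troy ounce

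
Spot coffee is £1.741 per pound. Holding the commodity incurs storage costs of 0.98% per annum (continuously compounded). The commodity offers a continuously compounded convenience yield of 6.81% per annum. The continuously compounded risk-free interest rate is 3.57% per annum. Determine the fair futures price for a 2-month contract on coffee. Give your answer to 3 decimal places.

£1.734 per pound

Net carry = r + u − y = 0.0357 + 0.0098 − 0.0681 = -0.0226
F = S·e^((r+u−y)T) = 1.741 · e^(-0.0226 × 2/12) = 1.741 · e^-0.003767
= 1.741 × 0.996240 = £1.734 per pound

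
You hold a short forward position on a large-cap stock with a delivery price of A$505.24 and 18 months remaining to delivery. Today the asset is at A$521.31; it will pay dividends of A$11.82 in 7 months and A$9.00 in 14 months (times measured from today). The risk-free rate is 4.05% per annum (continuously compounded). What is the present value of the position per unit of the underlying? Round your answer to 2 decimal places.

PV(remaining dividends) I = 11.82·e^(−0.0405·7/12) + 9.00·e^(−0.0405·14/12) = 20.1287
Current forward F = (S − I)·e^(rT) = (521.31 − 20.1287)·e^(0.0405·18/12) = 501.1813 × 1.062633 = 532.5718
Value (long) = (F − K)·e^(−rT) = (532.5718 − 505.24) × 0.941058 = 25.7208
Short position value = −(long value) = -A$25.72

-A$25.72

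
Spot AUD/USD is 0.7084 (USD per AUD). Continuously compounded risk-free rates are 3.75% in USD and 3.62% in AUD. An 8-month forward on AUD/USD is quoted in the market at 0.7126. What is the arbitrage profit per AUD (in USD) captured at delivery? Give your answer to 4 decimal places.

0.0036 per AUD (in USD)

Fair forward: F* = S·e^(carry·T), with carry = (r_USD − r_AUD) = 0.0375 − 0.0362 = 0.0013
F* = 0.7084 · e^(0.0013 × 8/12) = 0.7084 · e^0.000867 = 0.7084 × 1.000867 = 0.7090
Market 0.7126 > fair 0.7090: forward overpriced → cash-and-carry (buy spot, short the forward).
At maturity, profit = |F_mkt − F*| = |0.7126 − 0.7090| = 0.0036 per AUD (in USD)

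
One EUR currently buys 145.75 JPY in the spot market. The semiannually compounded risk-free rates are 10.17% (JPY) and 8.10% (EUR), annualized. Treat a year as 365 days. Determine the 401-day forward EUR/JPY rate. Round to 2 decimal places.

By covered interest parity, F = S · (1+r_JPY/2)^(2T) / (1+r_EUR/2)^(2T)
= 145.75 × 1.115143 / 1.091152 = 145.75 × 1.021987
F = 148.95 JPY per EUR

148.95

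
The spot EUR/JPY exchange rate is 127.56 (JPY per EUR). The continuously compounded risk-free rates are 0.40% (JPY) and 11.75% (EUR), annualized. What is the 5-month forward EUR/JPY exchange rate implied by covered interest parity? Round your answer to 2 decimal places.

F = S·e^((r_JPY − r_EUR)T) = 127.56 · e^((0.0040 − 0.1175) × 5/12)
= 127.56 · e^-0.047292 = 127.56 × 0.953809
F = 121.67 JPY per EUR

121.67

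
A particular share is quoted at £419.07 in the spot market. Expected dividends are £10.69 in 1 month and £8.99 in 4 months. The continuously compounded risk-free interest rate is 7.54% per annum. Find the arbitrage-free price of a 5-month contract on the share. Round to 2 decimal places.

PV(dividends) I = 10.69·e^(−0.0754·1/12) + 8.99·e^(−0.0754·4/12)
I = 10.6230 + 8.7669 = 19.3899
F = (S − I)·e^(rT) = (419.07 − 19.3899) · e^(0.0754·5/12)
= 399.6801 · e^0.031417 = 399.6801 × 1.031916 = £412.44

£412.44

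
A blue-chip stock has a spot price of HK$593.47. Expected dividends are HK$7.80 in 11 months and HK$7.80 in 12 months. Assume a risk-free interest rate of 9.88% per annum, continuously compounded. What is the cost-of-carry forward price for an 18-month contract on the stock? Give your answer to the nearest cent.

HK$671.82

PV(dividends) I = 7.80·e^(−0.0988·11/12) + 7.80·e^(−0.0988·12/12)
I = 7.1246 + 7.0662 = 14.1908
F = (S − I)·e^(rT) = (593.47 − 14.1908) · e^(0.0988·18/12)
= 579.2792 · e^0.148200 = 579.2792 × 1.159745 = HK$671.82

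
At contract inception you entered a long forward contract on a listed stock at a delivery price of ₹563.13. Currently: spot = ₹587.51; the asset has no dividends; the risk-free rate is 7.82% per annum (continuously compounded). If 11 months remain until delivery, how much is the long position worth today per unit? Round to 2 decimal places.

₹63.33

Current fair forward for the remaining 11 months: F = S·e^(r·T), r = 0.0782
F = 587.51 · e^(0.0782 × 11/12) = 587.51 × 1.074315 = 631.1708
Value of long forward = (F − K)·e^(−rT) = (631.1708 − 563.13) · e^(−0.0782·11/12)
= 68.0408 × 0.930826 = 63.33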